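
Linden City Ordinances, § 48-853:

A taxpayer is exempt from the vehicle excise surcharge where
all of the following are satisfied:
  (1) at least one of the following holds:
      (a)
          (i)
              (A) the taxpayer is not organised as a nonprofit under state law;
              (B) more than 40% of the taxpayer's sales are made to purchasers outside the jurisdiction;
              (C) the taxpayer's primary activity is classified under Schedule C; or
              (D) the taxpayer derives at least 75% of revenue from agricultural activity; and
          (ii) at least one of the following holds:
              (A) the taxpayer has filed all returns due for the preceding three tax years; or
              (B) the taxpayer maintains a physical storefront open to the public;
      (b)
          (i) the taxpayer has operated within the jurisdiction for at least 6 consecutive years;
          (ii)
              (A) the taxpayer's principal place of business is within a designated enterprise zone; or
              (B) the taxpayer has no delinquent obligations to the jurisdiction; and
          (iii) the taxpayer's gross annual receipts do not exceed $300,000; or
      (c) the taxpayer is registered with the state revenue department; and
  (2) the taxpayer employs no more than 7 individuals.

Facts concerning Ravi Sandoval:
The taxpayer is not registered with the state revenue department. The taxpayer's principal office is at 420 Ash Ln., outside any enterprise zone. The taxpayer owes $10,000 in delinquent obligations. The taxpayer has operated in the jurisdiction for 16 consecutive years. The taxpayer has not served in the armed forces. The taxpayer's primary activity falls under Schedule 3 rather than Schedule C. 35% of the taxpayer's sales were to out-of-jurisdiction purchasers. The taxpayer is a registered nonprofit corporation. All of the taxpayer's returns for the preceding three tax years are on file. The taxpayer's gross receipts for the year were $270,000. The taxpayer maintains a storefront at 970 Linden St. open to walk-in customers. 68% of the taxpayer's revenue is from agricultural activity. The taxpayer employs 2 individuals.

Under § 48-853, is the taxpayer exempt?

(A) not (nonprofit) — fails.
(B) >40% out-of-jur. sales — not satisfied.
(C) Schedule C activity — not met.
(D) ≥75% agricultural — not satisfied.
So (i) is not satisfied (F OR F OR F OR F).
(A) returns current — holds.
(B) has storefront — satisfied.
So (ii) is satisfied (T OR T).
(a): F AND T → false.
(i) ≥ 6 yrs in jurisdiction — met.
(A) in enterprise zone — not satisfied.
(B) no delinquency — not met.
(ii): F OR F → false.
(iii) receipts ≤ $300,000 — holds.
(b): T AND F AND T → false.
(c) state-registered — fails.
(1) = F OR F OR F = false.
(2) ≤ 7 employees — satisfied.
Overall = F AND T = false.

No — not exempt.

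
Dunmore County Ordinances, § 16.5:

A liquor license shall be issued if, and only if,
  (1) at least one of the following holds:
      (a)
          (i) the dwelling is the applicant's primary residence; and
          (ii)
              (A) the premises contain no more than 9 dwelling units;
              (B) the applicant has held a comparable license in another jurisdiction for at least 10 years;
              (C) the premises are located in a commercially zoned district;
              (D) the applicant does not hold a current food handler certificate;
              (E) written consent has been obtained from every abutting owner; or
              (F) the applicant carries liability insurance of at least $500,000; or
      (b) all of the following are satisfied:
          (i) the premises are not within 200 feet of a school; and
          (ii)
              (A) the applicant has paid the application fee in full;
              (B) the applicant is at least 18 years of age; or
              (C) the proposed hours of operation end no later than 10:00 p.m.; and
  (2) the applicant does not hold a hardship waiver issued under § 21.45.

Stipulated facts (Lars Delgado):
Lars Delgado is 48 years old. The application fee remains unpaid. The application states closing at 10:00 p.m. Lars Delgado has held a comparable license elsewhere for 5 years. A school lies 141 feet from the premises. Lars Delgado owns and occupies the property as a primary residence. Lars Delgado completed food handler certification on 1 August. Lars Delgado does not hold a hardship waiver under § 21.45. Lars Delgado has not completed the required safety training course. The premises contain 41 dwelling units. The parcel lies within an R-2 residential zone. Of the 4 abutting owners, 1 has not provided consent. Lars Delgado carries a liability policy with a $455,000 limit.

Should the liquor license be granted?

(i) primary residence — met.
(A) ≤ 9 units — not met.
(B) prior license ≥ 10 yr — not met.
(C) commercially zoned — fails.
(D) not (food handler cert.) — not satisfied.
(E) all abutters consent — not satisfied.
(F) insurance ≥ $500,000 — not satisfied.
(ii): F OR F OR F OR F OR F OR F → false.
So (a) is not satisfied (T AND F).
(i) ≥200 ft from school — fails.
(A) fee paid — not met.
(B) age ≥ 18 — satisfied.
(C) closes by 10 p.m. — met.
(ii): F OR T OR T → true.
So (b) is not satisfied (F AND T).
(1): F OR F → false.
(2) not (hardship waiver) — holds.
So Overall is not satisfied (F AND T).

No — denied.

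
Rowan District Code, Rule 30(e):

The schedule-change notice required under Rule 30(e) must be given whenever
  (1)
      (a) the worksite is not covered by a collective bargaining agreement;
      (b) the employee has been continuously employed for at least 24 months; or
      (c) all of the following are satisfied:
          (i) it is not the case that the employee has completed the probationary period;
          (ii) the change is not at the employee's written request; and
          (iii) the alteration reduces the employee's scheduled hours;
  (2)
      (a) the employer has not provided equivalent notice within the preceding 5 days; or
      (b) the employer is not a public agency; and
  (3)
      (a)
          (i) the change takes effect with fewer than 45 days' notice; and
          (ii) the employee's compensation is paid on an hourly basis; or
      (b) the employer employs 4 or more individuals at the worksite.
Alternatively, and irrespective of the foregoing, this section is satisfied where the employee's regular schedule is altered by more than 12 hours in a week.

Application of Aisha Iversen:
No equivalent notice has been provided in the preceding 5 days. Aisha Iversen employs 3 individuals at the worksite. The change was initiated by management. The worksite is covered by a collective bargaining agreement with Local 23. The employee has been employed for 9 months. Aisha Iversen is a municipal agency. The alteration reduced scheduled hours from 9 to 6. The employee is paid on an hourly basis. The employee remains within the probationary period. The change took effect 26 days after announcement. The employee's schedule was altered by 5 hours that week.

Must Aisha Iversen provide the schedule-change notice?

Yes — required.

(a) no CBA — not satisfied.
(b) tenure ≥ 24 mo. — fails.
(i) not (past probation) — holds.
(ii) not employee-requested — holds.
(iii) hours reduced — met.
(c): T AND T AND T → true.
(1) = F OR F OR T = true.
(a) no recent notice — met.
(b) not (public agency) — fails.
So (2) is satisfied (T OR F).
(i) < 45 days' notice — met.
(ii) hourly-paid — holds.
So (a) is satisfied (T AND T).
(b) ≥ 4 at site — not met.
(3): T OR F → true.
Overall = T AND T AND T = true.
Exception (schedule shift > 12h) — not satisfied.
Result: main true OR exception false → true.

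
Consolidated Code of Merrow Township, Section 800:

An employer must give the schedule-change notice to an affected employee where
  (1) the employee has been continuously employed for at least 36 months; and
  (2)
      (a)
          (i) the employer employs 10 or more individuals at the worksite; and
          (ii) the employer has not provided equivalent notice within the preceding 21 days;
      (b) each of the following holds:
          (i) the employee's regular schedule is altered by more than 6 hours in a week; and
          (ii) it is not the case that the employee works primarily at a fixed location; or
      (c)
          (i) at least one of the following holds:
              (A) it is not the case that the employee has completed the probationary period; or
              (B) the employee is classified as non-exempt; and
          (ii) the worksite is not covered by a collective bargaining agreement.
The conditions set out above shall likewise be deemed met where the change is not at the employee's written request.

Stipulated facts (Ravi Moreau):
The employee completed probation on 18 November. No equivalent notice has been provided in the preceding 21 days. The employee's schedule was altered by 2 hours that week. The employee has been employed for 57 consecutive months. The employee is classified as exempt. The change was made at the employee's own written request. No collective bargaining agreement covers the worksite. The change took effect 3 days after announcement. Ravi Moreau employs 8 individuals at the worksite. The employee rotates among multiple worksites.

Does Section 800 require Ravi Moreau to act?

(1) tenure ≥ 36 mo. — holds.
(i) ≥ 10 at site — not met.
(ii) no recent notice — holds.
So (a) is not satisfied (F AND T).
(i) schedule shift > 6h — fails.
(ii) not (fixed location) — satisfied.
(b) = F AND T = false.
(A) not (past probation) — fails.
(B) non-exempt — fails.
(i): F OR F → false.
(ii) no CBA — holds.
(c) = F AND T = false.
(2): F OR F OR F → false.
Overall: T AND F → false.
Exception (not employee-requested) — not satisfied.
Result: main false OR exception false → false.

No — not required.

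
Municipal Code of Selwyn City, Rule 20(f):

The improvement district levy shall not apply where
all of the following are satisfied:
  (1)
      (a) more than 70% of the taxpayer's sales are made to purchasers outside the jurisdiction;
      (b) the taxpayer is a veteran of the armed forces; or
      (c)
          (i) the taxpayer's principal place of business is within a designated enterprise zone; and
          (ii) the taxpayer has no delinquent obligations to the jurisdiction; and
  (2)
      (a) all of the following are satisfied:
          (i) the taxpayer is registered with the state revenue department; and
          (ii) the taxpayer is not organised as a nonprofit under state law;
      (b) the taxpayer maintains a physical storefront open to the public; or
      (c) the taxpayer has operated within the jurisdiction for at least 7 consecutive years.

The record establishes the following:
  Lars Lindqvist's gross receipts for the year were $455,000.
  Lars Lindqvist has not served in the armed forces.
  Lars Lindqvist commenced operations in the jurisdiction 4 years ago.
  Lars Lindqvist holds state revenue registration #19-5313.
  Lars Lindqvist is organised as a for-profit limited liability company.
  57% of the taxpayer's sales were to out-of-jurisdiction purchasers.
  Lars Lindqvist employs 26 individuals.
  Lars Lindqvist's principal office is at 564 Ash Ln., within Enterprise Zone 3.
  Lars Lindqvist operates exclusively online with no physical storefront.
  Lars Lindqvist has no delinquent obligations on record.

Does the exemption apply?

Yes — exempt.

(a) >70% out-of-jur. sales — not satisfied.
(b) veteran — not satisfied.
(i) in enterprise zone — satisfied.
(ii) no delinquency — met.
So (c) is satisfied (T AND T).
(1) = F OR F OR T = true.
(i) state-registered — satisfied.
(ii) not (nonprofit) — met.
(a): T AND T → true.
(b) has storefront — fails.
(c) ≥ 7 yrs in jurisdiction — not met.
So (2) is satisfied (T OR F OR F).
Overall = T AND T = true.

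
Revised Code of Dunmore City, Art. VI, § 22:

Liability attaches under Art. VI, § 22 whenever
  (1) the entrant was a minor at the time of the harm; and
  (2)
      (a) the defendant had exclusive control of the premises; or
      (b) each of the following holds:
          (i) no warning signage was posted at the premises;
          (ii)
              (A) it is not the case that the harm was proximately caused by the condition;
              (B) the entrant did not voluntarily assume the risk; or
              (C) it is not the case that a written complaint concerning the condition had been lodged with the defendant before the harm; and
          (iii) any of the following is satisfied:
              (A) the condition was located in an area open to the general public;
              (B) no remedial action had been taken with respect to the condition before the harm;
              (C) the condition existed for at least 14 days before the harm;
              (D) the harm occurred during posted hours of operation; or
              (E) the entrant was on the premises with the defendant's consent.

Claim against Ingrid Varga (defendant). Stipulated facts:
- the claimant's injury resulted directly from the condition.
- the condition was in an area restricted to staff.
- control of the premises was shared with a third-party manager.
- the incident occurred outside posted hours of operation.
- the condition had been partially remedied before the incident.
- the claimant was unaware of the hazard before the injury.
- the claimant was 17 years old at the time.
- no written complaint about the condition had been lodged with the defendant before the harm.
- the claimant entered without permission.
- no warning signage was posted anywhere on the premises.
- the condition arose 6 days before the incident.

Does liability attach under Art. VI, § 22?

No — not liable.

(1) entrant a minor — holds.
(a) exclusive control — not satisfied.
(i) no signage posted — satisfied.
(A) not (proximate cause) — not met.
(B) no assumed risk — met.
(C) not (complaint lodged) — satisfied.
So (ii) is satisfied (F OR T OR T).
(A) public area — not met.
(B) no remedial action — fails.
(C) condition ≥14 days old — not satisfied.
(D) during posted hours — not satisfied.
(E) consent to enter — not satisfied.
(iii): F OR F OR F OR F OR F → false.
(b): T AND T AND F → false.
(2): F OR F → false.
So Overall is not satisfied (T AND F).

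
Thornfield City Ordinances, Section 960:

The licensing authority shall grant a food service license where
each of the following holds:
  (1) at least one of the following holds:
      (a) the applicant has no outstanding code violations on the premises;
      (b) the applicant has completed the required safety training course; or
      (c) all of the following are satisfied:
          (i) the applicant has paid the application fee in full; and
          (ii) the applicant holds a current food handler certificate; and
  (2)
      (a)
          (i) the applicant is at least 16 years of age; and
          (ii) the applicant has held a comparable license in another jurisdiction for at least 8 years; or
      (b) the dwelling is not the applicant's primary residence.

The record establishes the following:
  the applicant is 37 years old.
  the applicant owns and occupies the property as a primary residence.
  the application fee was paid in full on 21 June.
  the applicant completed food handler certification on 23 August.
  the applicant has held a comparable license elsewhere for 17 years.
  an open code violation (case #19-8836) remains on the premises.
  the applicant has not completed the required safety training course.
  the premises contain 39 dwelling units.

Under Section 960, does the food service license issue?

Yes — granted.

(a) no code violations — not met.
(b) safety training — not met.
(i) fee paid — holds.
(ii) food handler cert. — holds.
So (c) is satisfied (T AND T).
So (1) is satisfied (F OR F OR T).
(i) age ≥ 16 — holds.
(ii) prior license ≥ 8 yr — met.
So (a) is satisfied (T AND T).
(b) not (primary residence) — not met.
(2): T OR F → true.
So Overall is satisfied (T AND T).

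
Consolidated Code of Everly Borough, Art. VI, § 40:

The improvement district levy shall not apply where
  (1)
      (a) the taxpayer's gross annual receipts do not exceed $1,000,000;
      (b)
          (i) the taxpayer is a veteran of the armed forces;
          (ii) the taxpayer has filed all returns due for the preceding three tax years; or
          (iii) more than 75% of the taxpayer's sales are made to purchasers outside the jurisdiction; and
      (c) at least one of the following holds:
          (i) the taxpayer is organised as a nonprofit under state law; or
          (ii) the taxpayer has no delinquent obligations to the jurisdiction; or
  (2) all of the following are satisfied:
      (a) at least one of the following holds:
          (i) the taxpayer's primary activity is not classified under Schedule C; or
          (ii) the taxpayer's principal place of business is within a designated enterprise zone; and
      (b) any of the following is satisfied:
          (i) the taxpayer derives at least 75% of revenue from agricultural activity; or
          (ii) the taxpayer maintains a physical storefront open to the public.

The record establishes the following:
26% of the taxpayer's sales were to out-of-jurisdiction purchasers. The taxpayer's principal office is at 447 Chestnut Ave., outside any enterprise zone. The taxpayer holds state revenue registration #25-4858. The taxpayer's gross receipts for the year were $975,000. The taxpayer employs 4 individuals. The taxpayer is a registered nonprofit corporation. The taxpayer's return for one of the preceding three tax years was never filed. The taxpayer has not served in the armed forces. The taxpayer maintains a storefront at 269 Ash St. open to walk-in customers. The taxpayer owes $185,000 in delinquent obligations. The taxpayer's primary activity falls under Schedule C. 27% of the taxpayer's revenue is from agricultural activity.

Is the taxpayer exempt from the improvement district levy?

(a) receipts ≤ $1,000,000 — met.
(i) veteran — not satisfied.
(ii) returns current — not met.
(iii) >75% out-of-jur. sales — not met.
(b): F OR F OR F → false.
(i) nonprofit — satisfied.
(ii) no delinquency — fails.
(c) = T OR F = true.
(1) = T AND F AND T = false.
(i) not (Schedule C activity) — not satisfied.
(ii) in enterprise zone — not satisfied.
So (a) is not satisfied (F OR F).
(i) ≥75% agricultural — not satisfied.
(ii) has storefront — met.
(b): F OR T → true.
(2) = F AND T = false.
So Overall is not satisfied (F OR F).

No — not exempt.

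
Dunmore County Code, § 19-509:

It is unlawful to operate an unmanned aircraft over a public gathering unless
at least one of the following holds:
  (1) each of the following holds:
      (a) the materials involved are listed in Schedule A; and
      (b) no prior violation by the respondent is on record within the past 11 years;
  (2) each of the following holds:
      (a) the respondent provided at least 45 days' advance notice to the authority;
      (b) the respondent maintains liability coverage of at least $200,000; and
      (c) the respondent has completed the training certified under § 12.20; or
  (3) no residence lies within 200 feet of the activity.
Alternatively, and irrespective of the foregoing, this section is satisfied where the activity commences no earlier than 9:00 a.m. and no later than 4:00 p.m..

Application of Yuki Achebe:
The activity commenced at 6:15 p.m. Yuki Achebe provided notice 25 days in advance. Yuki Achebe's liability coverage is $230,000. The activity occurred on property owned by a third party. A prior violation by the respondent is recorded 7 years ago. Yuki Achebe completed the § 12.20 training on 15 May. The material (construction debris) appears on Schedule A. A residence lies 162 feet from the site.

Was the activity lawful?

(a) Schedule A material — met.
(b) no prior violation — fails.
So (1) is not satisfied (T AND F).
(a) ≥45 days' notice — fails.
(b) coverage ≥ $200,000 — met.
(c) training certified — holds.
(2): F AND T AND T → false.
(3) no residence in 200 ft — fails.
Overall = F OR F OR F = false.
Exception (start within hours) — not satisfied.
Result: main false OR exception false → false.

No — unlawful.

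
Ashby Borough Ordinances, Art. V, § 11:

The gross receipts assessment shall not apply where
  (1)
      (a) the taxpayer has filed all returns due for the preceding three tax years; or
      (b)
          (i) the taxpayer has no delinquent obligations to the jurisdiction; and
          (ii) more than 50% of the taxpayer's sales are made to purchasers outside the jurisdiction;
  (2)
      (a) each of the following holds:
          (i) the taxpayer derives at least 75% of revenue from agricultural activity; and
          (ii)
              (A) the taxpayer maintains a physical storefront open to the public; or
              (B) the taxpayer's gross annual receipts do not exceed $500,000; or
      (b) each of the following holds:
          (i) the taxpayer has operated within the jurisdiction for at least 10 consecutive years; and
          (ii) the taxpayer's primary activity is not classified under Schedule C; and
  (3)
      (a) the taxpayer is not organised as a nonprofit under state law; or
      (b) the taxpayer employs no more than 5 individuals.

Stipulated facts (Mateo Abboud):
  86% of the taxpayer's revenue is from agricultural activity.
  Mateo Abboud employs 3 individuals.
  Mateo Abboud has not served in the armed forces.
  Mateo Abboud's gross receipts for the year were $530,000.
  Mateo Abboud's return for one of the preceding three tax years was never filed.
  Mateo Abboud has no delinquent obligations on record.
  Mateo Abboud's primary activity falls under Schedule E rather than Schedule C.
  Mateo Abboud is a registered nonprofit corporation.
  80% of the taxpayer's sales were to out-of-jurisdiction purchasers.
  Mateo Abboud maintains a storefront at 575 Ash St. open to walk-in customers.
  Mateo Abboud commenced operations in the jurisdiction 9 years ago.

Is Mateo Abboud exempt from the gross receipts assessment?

Yes — exempt.

(a) returns current — not satisfied.
(i) no delinquency — holds.
(ii) >50% out-of-jur. sales — met.
(b): T AND T → true.
(1) = F OR T = true.
(i) ≥75% agricultural — holds.
(A) has storefront — met.
(B) receipts ≤ $500,000 — not met.
(ii) = T OR F = true.
So (a) is satisfied (T AND T).
(i) ≥ 10 yrs in jurisdiction — not satisfied.
(ii) not (Schedule C activity) — met.
(b): F AND T → false.
(2): T OR F → true.
(a) not (nonprofit) — fails.
(b) ≤ 5 employees — satisfied.
(3) = F OR T = true.
So Overall is satisfied (T AND T AND T).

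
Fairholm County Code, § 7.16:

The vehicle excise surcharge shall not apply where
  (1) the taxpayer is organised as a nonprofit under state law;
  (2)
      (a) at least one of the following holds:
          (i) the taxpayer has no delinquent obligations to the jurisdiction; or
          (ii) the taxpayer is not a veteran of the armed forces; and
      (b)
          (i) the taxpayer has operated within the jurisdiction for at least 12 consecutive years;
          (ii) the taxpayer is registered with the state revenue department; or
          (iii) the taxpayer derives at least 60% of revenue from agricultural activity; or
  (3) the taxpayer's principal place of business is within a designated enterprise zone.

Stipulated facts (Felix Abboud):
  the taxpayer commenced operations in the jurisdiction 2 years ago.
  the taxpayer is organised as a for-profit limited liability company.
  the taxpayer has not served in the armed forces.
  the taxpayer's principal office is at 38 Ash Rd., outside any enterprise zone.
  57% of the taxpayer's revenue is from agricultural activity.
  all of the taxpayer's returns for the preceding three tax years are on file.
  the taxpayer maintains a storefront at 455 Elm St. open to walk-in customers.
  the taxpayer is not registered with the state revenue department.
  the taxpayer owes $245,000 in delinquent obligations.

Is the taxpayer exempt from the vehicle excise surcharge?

No — not exempt.

(1) nonprofit — not met.
(i) no delinquency — fails.
(ii) not (veteran) — satisfied.
(a) = F OR T = true.
(i) ≥ 12 yrs in jurisdiction — fails.
(ii) state-registered — not met.
(iii) ≥60% agricultural — not satisfied.
(b) = F OR F OR F = false.
(2) = T AND F = false.
(3) in enterprise zone — not met.
So Overall is not satisfied (F OR F OR F).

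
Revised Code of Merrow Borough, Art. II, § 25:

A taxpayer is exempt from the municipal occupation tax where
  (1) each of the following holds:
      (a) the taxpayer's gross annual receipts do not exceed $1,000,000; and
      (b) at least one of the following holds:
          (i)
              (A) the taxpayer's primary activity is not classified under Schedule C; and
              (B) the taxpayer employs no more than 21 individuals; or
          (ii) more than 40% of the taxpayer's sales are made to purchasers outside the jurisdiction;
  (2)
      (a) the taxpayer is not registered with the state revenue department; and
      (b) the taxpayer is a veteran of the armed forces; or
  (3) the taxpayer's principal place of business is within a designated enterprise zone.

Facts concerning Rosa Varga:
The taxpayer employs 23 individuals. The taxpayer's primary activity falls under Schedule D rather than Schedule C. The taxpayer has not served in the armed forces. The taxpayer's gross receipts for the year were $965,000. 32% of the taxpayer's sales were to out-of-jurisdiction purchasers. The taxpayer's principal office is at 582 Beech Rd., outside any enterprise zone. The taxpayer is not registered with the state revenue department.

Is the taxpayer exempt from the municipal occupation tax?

No — not exempt.

(a) receipts ≤ $1,000,000 — met.
(A) not (Schedule C activity) — holds.
(B) ≤ 21 employees — fails.
(i): T AND F → false.
(ii) >40% out-of-jur. sales — not met.
(b): F OR F → false.
(1) = T AND F = false.
(a) not (state-registered) — satisfied.
(b) veteran — not satisfied.
(2) = T AND F = false.
(3) in enterprise zone — fails.
So Overall is not satisfied (F OR F OR F).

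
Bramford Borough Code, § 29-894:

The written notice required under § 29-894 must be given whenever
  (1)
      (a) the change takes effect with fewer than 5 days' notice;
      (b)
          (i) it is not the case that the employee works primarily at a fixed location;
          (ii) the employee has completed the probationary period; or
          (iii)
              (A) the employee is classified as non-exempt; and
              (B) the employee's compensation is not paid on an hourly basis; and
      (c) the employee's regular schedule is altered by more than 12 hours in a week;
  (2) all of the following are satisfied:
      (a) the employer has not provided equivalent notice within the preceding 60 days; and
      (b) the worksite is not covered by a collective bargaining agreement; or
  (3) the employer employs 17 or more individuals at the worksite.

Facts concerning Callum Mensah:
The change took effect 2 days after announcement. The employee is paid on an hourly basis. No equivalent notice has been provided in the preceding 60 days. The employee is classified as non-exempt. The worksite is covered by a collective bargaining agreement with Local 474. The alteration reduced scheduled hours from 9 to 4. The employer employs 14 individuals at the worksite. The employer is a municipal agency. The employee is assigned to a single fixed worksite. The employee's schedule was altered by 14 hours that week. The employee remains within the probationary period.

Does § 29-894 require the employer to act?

(a) < 5 days' notice — met.
(i) not (fixed location) — not met.
(ii) past probation — fails.
(A) non-exempt — satisfied.
(B) not (hourly-paid) — fails.
(iii) = T AND F = false.
So (b) is not satisfied (F OR F OR F).
(c) schedule shift > 12h — holds.
(1) = T AND F AND T = false.
(a) no recent notice — holds.
(b) no CBA — fails.
So (2) is not satisfied (T AND F).
(3) ≥ 17 at site — not satisfied.
Overall: F OR F OR F → false.

No — not required.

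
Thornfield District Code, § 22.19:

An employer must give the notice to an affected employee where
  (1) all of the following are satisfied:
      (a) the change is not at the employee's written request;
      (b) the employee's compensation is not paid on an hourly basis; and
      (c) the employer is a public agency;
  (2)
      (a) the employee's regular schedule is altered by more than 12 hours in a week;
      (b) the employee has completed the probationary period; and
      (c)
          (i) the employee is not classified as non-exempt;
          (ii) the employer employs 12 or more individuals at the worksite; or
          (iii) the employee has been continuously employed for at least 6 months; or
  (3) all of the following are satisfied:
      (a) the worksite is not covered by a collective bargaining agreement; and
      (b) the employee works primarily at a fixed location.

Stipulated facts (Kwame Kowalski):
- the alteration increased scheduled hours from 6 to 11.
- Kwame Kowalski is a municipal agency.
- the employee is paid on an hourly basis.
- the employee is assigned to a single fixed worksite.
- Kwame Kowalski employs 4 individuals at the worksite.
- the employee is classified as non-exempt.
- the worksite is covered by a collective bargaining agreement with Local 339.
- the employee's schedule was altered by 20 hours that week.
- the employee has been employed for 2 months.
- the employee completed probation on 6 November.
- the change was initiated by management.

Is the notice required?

No — not required.

(a) not employee-requested — met.
(b) not (hourly-paid) — not met.
(c) public agency — satisfied.
So (1) is not satisfied (T AND F AND T).
(a) schedule shift > 12h — holds.
(b) past probation — met.
(i) not (non-exempt) — not met.
(ii) ≥ 12 at site — not satisfied.
(iii) tenure ≥ 6 mo. — not met.
(c): F OR F OR F → false.
(2) = T AND T AND F = false.
(a) no CBA — fails.
(b) fixed location — satisfied.
(3) = F AND T = false.
Overall: F OR F OR F → false.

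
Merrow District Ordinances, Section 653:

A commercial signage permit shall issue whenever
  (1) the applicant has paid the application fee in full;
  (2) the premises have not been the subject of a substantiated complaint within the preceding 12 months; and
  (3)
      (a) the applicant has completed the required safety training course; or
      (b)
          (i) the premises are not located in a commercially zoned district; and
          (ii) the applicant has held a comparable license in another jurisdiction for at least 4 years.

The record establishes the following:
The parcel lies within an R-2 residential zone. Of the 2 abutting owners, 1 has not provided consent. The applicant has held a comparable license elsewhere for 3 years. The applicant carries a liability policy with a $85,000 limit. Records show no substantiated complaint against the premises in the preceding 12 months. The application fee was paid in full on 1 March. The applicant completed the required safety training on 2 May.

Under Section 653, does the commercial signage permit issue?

(1) fee paid — holds.
(2) no complaint in 12 mo. — satisfied.
(a) safety training — satisfied.
(i) not (commercially zoned) — satisfied.
(ii) prior license ≥ 4 yr — not satisfied.
So (b) is not satisfied (T AND F).
(3): T OR F → true.
Overall: T AND T AND T → true.

Yes — granted.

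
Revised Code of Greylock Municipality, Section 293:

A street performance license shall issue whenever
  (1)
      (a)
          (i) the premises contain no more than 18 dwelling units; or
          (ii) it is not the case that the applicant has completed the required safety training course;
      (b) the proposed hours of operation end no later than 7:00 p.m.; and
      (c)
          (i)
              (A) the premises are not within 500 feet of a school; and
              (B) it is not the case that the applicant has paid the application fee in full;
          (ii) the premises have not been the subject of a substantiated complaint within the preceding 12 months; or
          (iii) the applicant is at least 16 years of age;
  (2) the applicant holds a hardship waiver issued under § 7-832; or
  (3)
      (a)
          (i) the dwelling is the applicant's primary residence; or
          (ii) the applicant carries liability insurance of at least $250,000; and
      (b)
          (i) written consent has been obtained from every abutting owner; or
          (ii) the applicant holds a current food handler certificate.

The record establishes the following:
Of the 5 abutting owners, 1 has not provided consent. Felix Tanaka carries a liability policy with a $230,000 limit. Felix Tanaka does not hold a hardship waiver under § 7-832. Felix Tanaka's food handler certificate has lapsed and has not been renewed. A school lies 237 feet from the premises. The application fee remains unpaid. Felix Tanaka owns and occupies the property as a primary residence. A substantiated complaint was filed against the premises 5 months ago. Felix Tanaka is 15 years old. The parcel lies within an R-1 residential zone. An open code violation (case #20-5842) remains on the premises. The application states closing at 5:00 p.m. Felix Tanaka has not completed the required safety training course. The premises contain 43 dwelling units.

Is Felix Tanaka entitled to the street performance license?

No — denied.

(i) ≤ 18 units — not satisfied.
(ii) not (safety training) — holds.
So (a) is satisfied (F OR T).
(b) closes by 7 p.m. — holds.
(A) ≥500 ft from school — fails.
(B) not (fee paid) — satisfied.
(i): F AND T → false.
(ii) no complaint in 12 mo. — fails.
(iii) age ≥ 16 — not met.
(c): F OR F OR F → false.
So (1) is not satisfied (T AND T AND F).
(2) hardship waiver — not satisfied.
(i) primary residence — holds.
(ii) insurance ≥ $250,000 — fails.
(a) = T OR F = true.
(i) all abutters consent — not satisfied.
(ii) food handler cert. — not met.
(b) = F OR F = false.
So (3) is not satisfied (T AND F).
Overall = F OR F OR F = false.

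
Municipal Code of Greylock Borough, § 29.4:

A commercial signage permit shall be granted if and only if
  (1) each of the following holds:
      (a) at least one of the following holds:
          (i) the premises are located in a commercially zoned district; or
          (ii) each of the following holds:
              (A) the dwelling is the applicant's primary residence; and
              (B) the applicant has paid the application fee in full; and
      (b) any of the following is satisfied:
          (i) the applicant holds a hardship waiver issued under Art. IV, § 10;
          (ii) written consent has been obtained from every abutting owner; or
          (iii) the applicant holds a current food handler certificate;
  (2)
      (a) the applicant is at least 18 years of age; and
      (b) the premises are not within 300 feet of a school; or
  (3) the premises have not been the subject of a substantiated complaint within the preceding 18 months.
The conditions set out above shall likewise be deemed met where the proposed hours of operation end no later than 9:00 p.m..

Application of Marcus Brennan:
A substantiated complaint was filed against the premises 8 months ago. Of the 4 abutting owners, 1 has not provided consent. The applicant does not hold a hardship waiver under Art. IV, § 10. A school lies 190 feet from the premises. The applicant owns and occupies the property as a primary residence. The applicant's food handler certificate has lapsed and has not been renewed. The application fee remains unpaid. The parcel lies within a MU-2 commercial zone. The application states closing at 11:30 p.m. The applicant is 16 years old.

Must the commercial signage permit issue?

(i) commercially zoned — met.
(A) primary residence — satisfied.
(B) fee paid — not satisfied.
(ii): T AND F → false.
(a): T OR F → true.
(i) hardship waiver — fails.
(ii) all abutters consent — not satisfied.
(iii) food handler cert. — not satisfied.
(b): F OR F OR F → false.
(1): T AND F → false.
(a) age ≥ 18 — fails.
(b) ≥300 ft from school — fails.
(2) = F AND F = false.
(3) no complaint in 18 mo. — not met.
Overall = F OR F OR F = false.
Exception (closes by 9 p.m.) — not satisfied.
Result: main false OR exception false → false.

No — denied.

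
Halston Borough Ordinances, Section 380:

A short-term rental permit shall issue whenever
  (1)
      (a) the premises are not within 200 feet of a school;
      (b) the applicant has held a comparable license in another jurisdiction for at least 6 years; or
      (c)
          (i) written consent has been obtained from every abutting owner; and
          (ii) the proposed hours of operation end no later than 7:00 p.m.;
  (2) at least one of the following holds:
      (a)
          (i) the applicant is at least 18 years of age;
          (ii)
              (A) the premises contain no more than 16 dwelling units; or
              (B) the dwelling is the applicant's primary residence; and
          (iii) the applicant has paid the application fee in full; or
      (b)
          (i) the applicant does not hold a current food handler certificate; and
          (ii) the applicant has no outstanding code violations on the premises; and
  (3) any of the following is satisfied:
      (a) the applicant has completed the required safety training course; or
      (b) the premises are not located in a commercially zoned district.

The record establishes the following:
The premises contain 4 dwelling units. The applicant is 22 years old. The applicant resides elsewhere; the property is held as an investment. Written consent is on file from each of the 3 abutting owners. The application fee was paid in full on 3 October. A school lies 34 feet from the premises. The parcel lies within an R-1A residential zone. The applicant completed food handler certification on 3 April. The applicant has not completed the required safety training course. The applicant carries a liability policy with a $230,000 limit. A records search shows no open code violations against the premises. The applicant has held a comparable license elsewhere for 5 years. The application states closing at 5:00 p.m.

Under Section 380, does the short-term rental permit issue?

Yes — granted.

(a) ≥200 ft from school — not met.
(b) prior license ≥ 6 yr — not satisfied.
(i) all abutters consent — holds.
(ii) closes by 7 p.m. — met.
So (c) is satisfied (T AND T).
(1) = F OR F OR T = true.
(i) age ≥ 18 — holds.
(A) ≤ 16 units — satisfied.
(B) primary residence — not satisfied.
So (ii) is satisfied (T OR F).
(iii) fee paid — met.
(a): T AND T AND T → true.
(i) not (food handler cert.) — not satisfied.
(ii) no code violations — holds.
(b) = F AND T = false.
So (2) is satisfied (T OR F).
(a) safety training — not satisfied.
(b) not (commercially zoned) — met.
(3) = F OR T = true.
Overall: T AND T AND T → true.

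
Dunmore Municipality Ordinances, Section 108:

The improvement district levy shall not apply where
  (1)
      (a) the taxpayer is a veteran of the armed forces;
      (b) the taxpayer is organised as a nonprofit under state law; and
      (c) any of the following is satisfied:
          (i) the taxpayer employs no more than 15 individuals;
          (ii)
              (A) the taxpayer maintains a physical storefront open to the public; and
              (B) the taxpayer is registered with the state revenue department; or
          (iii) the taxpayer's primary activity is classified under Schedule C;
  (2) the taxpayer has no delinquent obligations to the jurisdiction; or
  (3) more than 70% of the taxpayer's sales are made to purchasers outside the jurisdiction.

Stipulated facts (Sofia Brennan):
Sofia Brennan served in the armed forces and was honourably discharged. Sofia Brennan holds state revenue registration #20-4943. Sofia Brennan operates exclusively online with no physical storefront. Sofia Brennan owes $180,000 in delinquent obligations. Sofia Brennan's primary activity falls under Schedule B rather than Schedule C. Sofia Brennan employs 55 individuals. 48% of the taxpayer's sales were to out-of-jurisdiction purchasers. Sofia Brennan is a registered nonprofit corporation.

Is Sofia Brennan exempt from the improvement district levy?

No — not exempt.

(a) veteran — holds.
(b) nonprofit — satisfied.
(i) ≤ 15 employees — fails.
(A) has storefront — not met.
(B) state-registered — met.
So (ii) is not satisfied (F AND T).
(iii) Schedule C activity — fails.
(c): F OR F OR F → false.
(1) = T AND T AND F = false.
(2) no delinquency — not satisfied.
(3) >70% out-of-jur. sales — fails.
Overall: F OR F OR F → false.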